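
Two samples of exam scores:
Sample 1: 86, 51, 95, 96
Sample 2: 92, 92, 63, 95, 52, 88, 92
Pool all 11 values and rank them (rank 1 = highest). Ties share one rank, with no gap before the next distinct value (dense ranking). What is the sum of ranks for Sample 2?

28

Sorted (descending): 96, 95, 95, 92, 92, 92, 88, 86, 63, 52, 51
The 2 values of 95 share dense rank 2.
The 3 values of 92 share dense rank 3.
Remaining distinct values take the next consecutive integers.
Sample 2 values → pooled ranks: 92→3, 92→3, 63→6, 95→2, 52→7, 88→4, 92→3
Rank sum = 3 + 3 + 6 + 2 + 7 + 4 + 3 = 28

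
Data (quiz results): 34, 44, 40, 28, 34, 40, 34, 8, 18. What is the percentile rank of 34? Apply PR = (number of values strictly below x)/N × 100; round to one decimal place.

33.3

N = 9.
Strictly below 34: 3. Equal to 34: 3.
PR = 3/9 × 100 = 33.3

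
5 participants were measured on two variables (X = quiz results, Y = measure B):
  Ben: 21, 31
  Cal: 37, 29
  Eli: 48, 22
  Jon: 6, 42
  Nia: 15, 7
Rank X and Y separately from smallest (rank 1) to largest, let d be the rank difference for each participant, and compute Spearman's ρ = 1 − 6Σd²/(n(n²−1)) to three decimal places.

-0.400

Ranks of variable 1: 3, 4, 5, 1, 2
Ranks of variable 2: 4, 3, 2, 5, 1
d = r₁ − r₂: -1, 1, 3, -4, 1
d²: 1, 1, 9, 16, 1; Σd² = 28
ρ = 1 − 6·28/(5·24) = 1 − 168/120 = -0.400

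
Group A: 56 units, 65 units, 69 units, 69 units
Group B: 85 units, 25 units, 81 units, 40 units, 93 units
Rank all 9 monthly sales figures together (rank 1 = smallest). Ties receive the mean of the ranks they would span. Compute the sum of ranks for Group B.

Sorted (ascending): 25, 40, 56, 65, 69, 69, 81, 85, 93
The 2 values of 69 occupy positions 5–6 → average rank (5+6)/2 = 5.5.
Group B values → pooled ranks: 85→8, 25→1, 81→7, 40→2, 93→9
Rank sum = 8 + 1 + 7 + 2 + 9 = 27

27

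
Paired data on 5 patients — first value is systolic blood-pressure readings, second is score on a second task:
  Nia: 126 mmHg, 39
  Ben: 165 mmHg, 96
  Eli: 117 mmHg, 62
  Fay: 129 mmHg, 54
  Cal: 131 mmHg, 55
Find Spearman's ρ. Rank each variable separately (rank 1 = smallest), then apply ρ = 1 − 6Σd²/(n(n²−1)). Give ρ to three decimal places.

Ranks of variable 1: 2, 5, 1, 3, 4
Ranks of variable 2: 1, 5, 4, 2, 3
d = r₁ − r₂: 1, 0, -3, 1, 1
d²: 1, 0, 9, 1, 1; Σd² = 12
ρ = 1 − 6·12/(5·24) = 1 − 72/120 = 0.400

0.400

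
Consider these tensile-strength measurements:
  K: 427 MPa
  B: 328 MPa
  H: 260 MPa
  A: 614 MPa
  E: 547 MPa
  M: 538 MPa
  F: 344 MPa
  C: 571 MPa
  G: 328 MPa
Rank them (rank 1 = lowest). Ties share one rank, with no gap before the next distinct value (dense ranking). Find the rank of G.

Sorted (ascending): 260, 328, 328, 344, 427, 538, 547, 571, 614
The 2 values of 328 share dense rank 2.
Remaining distinct values take the next consecutive integers.
G has value 328 MPa → rank 2.

2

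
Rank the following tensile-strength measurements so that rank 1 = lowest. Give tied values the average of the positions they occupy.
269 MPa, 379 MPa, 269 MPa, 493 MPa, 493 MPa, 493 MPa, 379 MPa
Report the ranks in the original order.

Sorted (ascending): 269, 269, 379, 379, 493, 493, 493
The 2 values of 269 occupy positions 1–2 → average rank (1+2)/2 = 1.5.
The 2 values of 379 occupy positions 3–4 → average rank (3+4)/2 = 3.5.
The 3 values of 493 occupy positions 5–7 → average rank 6.

1.5, 3.5, 1.5, 6, 6, 6, 3.5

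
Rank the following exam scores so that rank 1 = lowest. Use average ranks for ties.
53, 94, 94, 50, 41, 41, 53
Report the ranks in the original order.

4.5, 6.5, 6.5, 3, 1.5, 1.5, 4.5

Sorted (ascending): 41, 41, 50, 53, 53, 94, 94
The 2 values of 41 occupy positions 1–2 → average rank (1+2)/2 = 1.5.
The 2 values of 53 occupy positions 4–5 → average rank (4+5)/2 = 4.5.
The 2 values of 94 occupy positions 6–7 → average rank (6+7)/2 = 6.5.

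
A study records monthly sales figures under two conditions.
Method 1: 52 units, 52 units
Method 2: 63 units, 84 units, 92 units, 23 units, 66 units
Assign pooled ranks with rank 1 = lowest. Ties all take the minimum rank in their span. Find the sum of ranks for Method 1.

4

Sorted (ascending): 23, 52, 52, 63, 66, 84, 92
The 2 values of 52 occupy positions 2–3 → each gets rank 2.
Method 1 values → pooled ranks: 52→2, 52→2
Rank sum = 2 + 2 = 4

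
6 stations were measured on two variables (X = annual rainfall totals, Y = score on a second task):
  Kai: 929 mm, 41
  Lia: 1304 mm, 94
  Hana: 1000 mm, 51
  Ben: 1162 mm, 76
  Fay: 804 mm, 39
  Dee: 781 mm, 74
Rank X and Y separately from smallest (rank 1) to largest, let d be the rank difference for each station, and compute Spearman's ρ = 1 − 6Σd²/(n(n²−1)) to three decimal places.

Ranks of variable 1: 3, 6, 4, 5, 2, 1
Ranks of variable 2: 2, 6, 3, 5, 1, 4
d = r₁ − r₂: 1, 0, 1, 0, 1, -3
d²: 1, 0, 1, 0, 1, 9; Σd² = 12
ρ = 1 − 6·12/(6·35) = 1 − 72/210 = 0.657

0.657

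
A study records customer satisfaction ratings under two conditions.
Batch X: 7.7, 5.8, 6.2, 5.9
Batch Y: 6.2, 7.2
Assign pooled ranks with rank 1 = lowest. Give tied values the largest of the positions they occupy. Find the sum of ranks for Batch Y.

Sorted (ascending): 5.8, 5.9, 6.2, 6.2, 7.2, 7.7
The 2 values of 6.2 occupy positions 3–4 → each gets rank 4.
Batch Y values → pooled ranks: 6.2→4, 7.2→5
Rank sum = 4 + 5 = 9

9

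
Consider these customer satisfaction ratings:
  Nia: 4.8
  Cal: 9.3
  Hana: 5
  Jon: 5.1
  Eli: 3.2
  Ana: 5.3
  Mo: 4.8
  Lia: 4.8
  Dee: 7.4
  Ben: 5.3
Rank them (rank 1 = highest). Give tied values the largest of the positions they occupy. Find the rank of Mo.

9

Sorted (descending): 9.3, 7.4, 5.3, 5.3, 5.1, 5, 4.8, 4.8, 4.8, 3.2
The 2 values of 5.3 occupy positions 3–4 → each gets rank 4.
The 3 values of 4.8 occupy positions 7–9 → each gets rank 9.
Mo has value 4.8 → rank 9.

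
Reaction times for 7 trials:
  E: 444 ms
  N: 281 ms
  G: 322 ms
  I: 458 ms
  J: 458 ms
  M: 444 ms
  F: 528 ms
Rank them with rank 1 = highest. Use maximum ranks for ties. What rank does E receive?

5

Sorted (descending): 528, 458, 458, 444, 444, 322, 281
The 2 values of 458 occupy positions 2–3 → each gets rank 3.
The 2 values of 444 occupy positions 4–5 → each gets rank 5.
E has value 444 ms → rank 5.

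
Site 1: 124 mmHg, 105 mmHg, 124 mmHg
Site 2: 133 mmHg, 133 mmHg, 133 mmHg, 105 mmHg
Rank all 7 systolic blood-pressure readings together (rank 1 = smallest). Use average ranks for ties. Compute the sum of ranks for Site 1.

8.5

Sorted (ascending): 105, 105, 124, 124, 133, 133, 133
The 2 values of 105 occupy positions 1–2 → average rank (1+2)/2 = 1.5.
The 2 values of 124 occupy positions 3–4 → average rank (3+4)/2 = 3.5.
The 3 values of 133 occupy positions 5–7 → average rank 6.
Site 1 values → pooled ranks: 124→3.5, 105→1.5, 124→3.5
Rank sum = 3.5 + 1.5 + 3.5 = 8.5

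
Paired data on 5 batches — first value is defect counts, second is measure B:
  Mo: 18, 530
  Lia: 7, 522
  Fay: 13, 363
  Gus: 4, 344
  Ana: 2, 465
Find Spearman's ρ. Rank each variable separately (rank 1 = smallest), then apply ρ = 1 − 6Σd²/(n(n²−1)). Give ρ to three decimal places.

0.500

Ranks of variable 1: 5, 3, 4, 2, 1
Ranks of variable 2: 5, 4, 2, 1, 3
d = r₁ − r₂: 0, -1, 2, 1, -2
d²: 0, 1, 4, 1, 4; Σd² = 10
ρ = 1 − 6·10/(5·24) = 1 − 60/120 = 0.500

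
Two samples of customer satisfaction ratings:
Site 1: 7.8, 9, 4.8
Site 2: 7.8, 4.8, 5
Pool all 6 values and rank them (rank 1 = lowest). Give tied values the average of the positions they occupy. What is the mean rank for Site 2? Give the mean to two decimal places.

3.00

Sorted (ascending): 4.8, 4.8, 5, 7.8, 7.8, 9
The 2 values of 4.8 occupy positions 1–2 → average rank (1+2)/2 = 1.5.
The 2 values of 7.8 occupy positions 4–5 → average rank (4+5)/2 = 4.5.
Site 2 values → pooled ranks: 7.8→4.5, 4.8→1.5, 5→3
Mean rank = (4.5 + 1.5 + 3) / 3 = 3.00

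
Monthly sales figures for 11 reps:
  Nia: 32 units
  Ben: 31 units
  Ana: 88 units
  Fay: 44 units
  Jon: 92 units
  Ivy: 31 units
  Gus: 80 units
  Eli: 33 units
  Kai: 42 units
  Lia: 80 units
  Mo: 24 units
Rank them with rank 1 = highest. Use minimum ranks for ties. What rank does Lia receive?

Sorted (descending): 92, 88, 80, 80, 44, 42, 33, 32, 31, 31, 24
The 2 values of 80 occupy positions 3–4 → each gets rank 3.
The 2 values of 31 occupy positions 9–10 → each gets rank 9.
Lia has value 80 units → rank 3.

3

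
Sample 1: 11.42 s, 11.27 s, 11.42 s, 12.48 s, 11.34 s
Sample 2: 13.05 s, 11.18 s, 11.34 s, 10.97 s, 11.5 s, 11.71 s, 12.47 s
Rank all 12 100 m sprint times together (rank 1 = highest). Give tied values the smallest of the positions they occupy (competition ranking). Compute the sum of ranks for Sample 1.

Sorted (descending): 13.05, 12.48, 12.47, 11.71, 11.5, 11.42, 11.42, 11.34, 11.34, 11.27, 11.18, 10.97
The 2 values of 11.42 occupy positions 6–7 → each gets rank 6.
The 2 values of 11.34 occupy positions 8–9 → each gets rank 8.
Sample 1 values → pooled ranks: 11.42→6, 11.27→10, 11.42→6, 12.48→2, 11.34→8
Rank sum = 6 + 10 + 6 + 2 + 8 = 32

32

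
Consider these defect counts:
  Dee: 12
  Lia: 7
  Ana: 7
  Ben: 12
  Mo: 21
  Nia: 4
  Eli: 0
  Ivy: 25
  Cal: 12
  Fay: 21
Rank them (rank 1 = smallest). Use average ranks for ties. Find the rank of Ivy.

10

Sorted (ascending): 0, 4, 7, 7, 12, 12, 12, 21, 21, 25
The 2 values of 7 occupy positions 3–4 → average rank (3+4)/2 = 3.5.
The 3 values of 12 occupy positions 5–7 → average rank 6.
The 2 values of 21 occupy positions 8–9 → average rank (8+9)/2 = 8.5.
Ivy has value 25 → rank 10.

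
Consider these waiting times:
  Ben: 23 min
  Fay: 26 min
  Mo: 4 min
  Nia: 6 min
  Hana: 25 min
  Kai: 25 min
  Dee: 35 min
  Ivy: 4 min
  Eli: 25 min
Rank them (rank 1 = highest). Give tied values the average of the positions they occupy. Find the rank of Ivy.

Sorted (descending): 35, 26, 25, 25, 25, 23, 6, 4, 4
The 3 values of 25 occupy positions 3–5 → average rank 4.
The 2 values of 4 occupy positions 8–9 → average rank (8+9)/2 = 8.5.
Ivy has value 4 min → rank 8.5.

8.5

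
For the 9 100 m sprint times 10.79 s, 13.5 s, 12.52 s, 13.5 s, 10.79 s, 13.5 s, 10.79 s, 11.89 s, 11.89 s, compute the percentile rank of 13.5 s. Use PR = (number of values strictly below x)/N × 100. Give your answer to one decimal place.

N = 9.
Strictly below 13.5: 6. Equal to 13.5: 3.
PR = 6/9 × 100 = 66.7

66.7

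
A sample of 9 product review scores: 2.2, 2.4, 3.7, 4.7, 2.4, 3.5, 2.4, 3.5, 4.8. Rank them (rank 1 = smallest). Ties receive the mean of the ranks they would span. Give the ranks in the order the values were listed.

1, 3, 7, 8, 3, 5.5, 3, 5.5, 9

Sorted (ascending): 2.2, 2.4, 2.4, 2.4, 3.5, 3.5, 3.7, 4.7, 4.8
The 3 values of 2.4 occupy positions 2–4 → average rank 3.
The 2 values of 3.5 occupy positions 5–6 → average rank (5+6)/2 = 5.5.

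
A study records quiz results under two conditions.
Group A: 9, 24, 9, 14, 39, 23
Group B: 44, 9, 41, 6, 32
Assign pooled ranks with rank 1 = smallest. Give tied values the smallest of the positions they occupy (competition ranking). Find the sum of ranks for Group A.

31

Sorted (ascending): 6, 9, 9, 9, 14, 23, 24, 32, 39, 41, 44
The 3 values of 9 occupy positions 2–4 → each gets rank 2.
Group A values → pooled ranks: 9→2, 24→7, 9→2, 14→5, 39→9, 23→6
Rank sum = 2 + 7 + 2 + 5 + 9 + 6 = 31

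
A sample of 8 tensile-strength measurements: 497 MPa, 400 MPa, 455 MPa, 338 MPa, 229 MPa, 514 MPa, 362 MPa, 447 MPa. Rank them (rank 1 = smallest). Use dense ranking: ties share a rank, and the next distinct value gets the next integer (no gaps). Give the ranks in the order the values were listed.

7, 4, 6, 2, 1, 8, 3, 5

Sorted (ascending): 229, 338, 362, 400, 447, 455, 497, 514
No ties — each value takes its position as its rank.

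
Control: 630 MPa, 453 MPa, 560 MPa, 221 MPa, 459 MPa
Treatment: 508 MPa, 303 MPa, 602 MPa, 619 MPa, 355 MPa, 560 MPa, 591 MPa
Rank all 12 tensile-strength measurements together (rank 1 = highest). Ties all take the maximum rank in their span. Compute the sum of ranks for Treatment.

Sorted (descending): 630, 619, 602, 591, 560, 560, 508, 459, 453, 355, 303, 221
The 2 values of 560 occupy positions 5–6 → each gets rank 6.
Treatment values → pooled ranks: 508→7, 303→11, 602→3, 619→2, 355→10, 560→6, 591→4
Rank sum = 7 + 11 + 3 + 2 + 10 + 6 + 4 = 43

43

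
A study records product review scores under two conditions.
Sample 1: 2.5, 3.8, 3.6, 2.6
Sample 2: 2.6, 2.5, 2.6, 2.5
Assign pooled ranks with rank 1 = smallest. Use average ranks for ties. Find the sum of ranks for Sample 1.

22

Sorted (ascending): 2.5, 2.5, 2.5, 2.6, 2.6, 2.6, 3.6, 3.8
The 3 values of 2.5 occupy positions 1–3 → average rank 2.
The 3 values of 2.6 occupy positions 4–6 → average rank 5.
Sample 1 values → pooled ranks: 2.5→2, 3.8→8, 3.6→7, 2.6→5
Rank sum = 2 + 8 + 7 + 5 = 22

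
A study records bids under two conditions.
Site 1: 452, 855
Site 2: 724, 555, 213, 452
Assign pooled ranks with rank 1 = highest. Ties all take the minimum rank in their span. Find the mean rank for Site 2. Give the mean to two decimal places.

3.75

Sorted (descending): 855, 724, 555, 452, 452, 213
The 2 values of 452 occupy positions 4–5 → each gets rank 4.
Site 2 values → pooled ranks: 724→2, 555→3, 213→6, 452→4
Mean rank = (2 + 3 + 6 + 4) / 4 = 3.75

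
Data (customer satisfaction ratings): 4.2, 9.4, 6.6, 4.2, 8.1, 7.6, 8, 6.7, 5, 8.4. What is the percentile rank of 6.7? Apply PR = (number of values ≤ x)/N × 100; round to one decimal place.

50.0

N = 10.
Strictly below 6.7: 4. Equal to 6.7: 1.
PR = 5/10 × 100 = 50.0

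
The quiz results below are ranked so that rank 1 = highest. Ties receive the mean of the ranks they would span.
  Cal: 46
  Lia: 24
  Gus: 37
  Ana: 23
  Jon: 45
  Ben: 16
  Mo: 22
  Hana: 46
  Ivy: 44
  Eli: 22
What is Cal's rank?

Sorted (descending): 46, 46, 45, 44, 37, 24, 23, 22, 22, 16
The 2 values of 46 occupy positions 1–2 → average rank (1+2)/2 = 1.5.
The 2 values of 22 occupy positions 8–9 → average rank (8+9)/2 = 8.5.
Cal has value 46 → rank 1.5.

1.5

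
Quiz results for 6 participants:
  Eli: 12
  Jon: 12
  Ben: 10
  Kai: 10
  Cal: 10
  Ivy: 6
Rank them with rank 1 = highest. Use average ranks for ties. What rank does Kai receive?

4

Sorted (descending): 12, 12, 10, 10, 10, 6
The 2 values of 12 occupy positions 1–2 → average rank (1+2)/2 = 1.5.
The 3 values of 10 occupy positions 3–5 → average rank 4.
Kai has value 10 → rank 4.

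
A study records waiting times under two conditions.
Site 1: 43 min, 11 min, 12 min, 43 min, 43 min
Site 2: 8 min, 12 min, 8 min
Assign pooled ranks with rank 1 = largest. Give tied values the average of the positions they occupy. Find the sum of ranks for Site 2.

Sorted (descending): 43, 43, 43, 12, 12, 11, 8, 8
The 3 values of 43 occupy positions 1–3 → average rank 2.
The 2 values of 12 occupy positions 4–5 → average rank (4+5)/2 = 4.5.
The 2 values of 8 occupy positions 7–8 → average rank (7+8)/2 = 7.5.
Site 2 values → pooled ranks: 8→7.5, 12→4.5, 8→7.5
Rank sum = 7.5 + 4.5 + 7.5 = 19.5

19.5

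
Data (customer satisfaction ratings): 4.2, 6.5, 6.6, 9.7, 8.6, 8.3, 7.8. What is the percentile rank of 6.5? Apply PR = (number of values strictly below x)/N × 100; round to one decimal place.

14.3

N = 7.
Strictly below 6.5: 1. Equal to 6.5: 1.
PR = 1/7 × 100 = 14.3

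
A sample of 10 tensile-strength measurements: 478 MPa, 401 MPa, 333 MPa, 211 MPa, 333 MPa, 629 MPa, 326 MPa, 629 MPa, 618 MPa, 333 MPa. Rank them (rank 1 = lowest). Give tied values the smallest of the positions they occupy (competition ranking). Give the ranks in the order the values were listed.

Sorted (ascending): 211, 326, 333, 333, 333, 401, 478, 618, 629, 629
The 3 values of 333 occupy positions 3–5 → each gets rank 3.
The 2 values of 629 occupy positions 9–10 → each gets rank 9.

7, 6, 3, 1, 3, 9, 2, 9, 8, 3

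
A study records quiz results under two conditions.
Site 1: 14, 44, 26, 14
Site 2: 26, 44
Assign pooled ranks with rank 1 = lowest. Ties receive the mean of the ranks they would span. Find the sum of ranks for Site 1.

Sorted (ascending): 14, 14, 26, 26, 44, 44
The 2 values of 14 occupy positions 1–2 → average rank (1+2)/2 = 1.5.
The 2 values of 26 occupy positions 3–4 → average rank (3+4)/2 = 3.5.
The 2 values of 44 occupy positions 5–6 → average rank (5+6)/2 = 5.5.
Site 1 values → pooled ranks: 14→1.5, 44→5.5, 26→3.5, 14→1.5
Rank sum = 1.5 + 5.5 + 3.5 + 1.5 = 12

12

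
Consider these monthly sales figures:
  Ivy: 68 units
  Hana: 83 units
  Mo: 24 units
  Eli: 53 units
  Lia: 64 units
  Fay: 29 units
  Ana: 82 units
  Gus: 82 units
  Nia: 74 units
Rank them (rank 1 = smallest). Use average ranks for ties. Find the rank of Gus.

Sorted (ascending): 24, 29, 53, 64, 68, 74, 82, 82, 83
The 2 values of 82 occupy positions 7–8 → average rank (7+8)/2 = 7.5.
Gus has value 82 units → rank 7.5.

7.5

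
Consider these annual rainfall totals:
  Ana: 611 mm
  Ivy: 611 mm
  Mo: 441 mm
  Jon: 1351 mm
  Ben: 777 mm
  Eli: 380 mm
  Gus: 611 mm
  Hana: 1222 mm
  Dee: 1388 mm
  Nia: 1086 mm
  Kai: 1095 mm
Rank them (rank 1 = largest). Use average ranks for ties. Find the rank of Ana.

8

Sorted (descending): 1388, 1351, 1222, 1095, 1086, 777, 611, 611, 611, 441, 380
The 3 values of 611 occupy positions 7–9 → average rank 8.
Ana has value 611 mm → rank 8.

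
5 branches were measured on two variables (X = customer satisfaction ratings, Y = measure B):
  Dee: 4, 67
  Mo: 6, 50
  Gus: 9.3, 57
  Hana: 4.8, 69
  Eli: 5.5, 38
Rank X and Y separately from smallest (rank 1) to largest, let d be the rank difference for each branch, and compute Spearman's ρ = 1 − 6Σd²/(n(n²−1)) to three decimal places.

-0.500

Ranks of variable 1: 1, 4, 5, 2, 3
Ranks of variable 2: 4, 2, 3, 5, 1
d = r₁ − r₂: -3, 2, 2, -3, 2
d²: 9, 4, 4, 9, 4; Σd² = 30
ρ = 1 − 6·30/(5·24) = 1 − 180/120 = -0.500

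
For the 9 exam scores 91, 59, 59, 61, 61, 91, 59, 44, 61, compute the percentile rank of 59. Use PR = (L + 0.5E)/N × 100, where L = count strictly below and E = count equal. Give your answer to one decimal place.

N = 9.
Strictly below 59: 1. Equal to 59: 3.
PR = (1 + 0.5·3)/9 × 100 = 27.8

27.8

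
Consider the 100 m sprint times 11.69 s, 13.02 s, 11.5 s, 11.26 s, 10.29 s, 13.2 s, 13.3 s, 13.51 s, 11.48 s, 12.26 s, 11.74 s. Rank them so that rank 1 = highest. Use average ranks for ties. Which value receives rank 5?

Sorted (descending): 13.51, 13.3, 13.2, 13.02, 12.26, 11.74, 11.69, 11.5, 11.48, 11.26, 10.29
No ties — each value takes its position as its rank.
Rank 5 → value 12.26.

12.26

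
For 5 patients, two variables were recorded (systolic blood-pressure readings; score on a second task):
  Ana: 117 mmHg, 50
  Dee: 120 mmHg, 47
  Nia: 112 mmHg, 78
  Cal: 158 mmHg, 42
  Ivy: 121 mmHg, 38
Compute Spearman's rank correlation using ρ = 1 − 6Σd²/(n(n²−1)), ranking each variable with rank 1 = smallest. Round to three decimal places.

Ranks of variable 1: 2, 3, 1, 5, 4
Ranks of variable 2: 4, 3, 5, 2, 1
d = r₁ − r₂: -2, 0, -4, 3, 3
d²: 4, 0, 16, 9, 9; Σd² = 38
ρ = 1 − 6·38/(5·24) = 1 − 228/120 = -0.900

-0.900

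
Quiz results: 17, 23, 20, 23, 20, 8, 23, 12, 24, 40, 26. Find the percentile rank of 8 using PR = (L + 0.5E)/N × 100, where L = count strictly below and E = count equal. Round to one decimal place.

N = 11.
Strictly below 8: 0. Equal to 8: 1.
PR = (0 + 0.5·1)/11 × 100 = 4.5

4.5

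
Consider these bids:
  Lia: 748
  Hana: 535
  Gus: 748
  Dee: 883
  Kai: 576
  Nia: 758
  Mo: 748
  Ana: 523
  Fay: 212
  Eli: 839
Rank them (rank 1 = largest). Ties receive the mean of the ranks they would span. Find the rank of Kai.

Sorted (descending): 883, 839, 758, 748, 748, 748, 576, 535, 523, 212
The 3 values of 748 occupy positions 4–6 → average rank 5.
Kai has value 576 → rank 7.

7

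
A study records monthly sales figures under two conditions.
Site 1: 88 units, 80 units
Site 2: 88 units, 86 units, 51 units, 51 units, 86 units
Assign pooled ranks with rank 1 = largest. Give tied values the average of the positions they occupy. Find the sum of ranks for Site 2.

21.5

Sorted (descending): 88, 88, 86, 86, 80, 51, 51
The 2 values of 88 occupy positions 1–2 → average rank (1+2)/2 = 1.5.
The 2 values of 86 occupy positions 3–4 → average rank (3+4)/2 = 3.5.
The 2 values of 51 occupy positions 6–7 → average rank (6+7)/2 = 6.5.
Site 2 values → pooled ranks: 88→1.5, 86→3.5, 51→6.5, 51→6.5, 86→3.5
Rank sum = 1.5 + 3.5 + 6.5 + 6.5 + 3.5 = 21.5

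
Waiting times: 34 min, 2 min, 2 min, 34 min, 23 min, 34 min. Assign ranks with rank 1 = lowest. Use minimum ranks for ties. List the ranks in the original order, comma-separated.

4, 1, 1, 4, 3, 4

Sorted (ascending): 2, 2, 23, 34, 34, 34
The 2 values of 2 occupy positions 1–2 → each gets rank 1.
The 3 values of 34 occupy positions 4–6 → each gets rank 4.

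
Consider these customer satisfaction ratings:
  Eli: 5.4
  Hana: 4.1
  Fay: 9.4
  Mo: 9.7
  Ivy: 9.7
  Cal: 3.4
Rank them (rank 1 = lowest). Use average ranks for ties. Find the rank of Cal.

Sorted (ascending): 3.4, 4.1, 5.4, 9.4, 9.7, 9.7
The 2 values of 9.7 occupy positions 5–6 → average rank (5+6)/2 = 5.5.
Cal has value 3.4 → rank 1.

1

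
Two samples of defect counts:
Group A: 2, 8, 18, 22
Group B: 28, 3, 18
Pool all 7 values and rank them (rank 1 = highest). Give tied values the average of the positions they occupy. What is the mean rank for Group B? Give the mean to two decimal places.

Sorted (descending): 28, 22, 18, 18, 8, 3, 2
The 2 values of 18 occupy positions 3–4 → average rank (3+4)/2 = 3.5.
Group B values → pooled ranks: 28→1, 3→6, 18→3.5
Mean rank = (1 + 6 + 3.5) / 3 = 3.50

3.50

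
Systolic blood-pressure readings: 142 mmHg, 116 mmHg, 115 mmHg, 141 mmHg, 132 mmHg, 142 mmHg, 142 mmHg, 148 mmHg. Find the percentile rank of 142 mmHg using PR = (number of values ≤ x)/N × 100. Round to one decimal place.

87.5

N = 8.
Strictly below 142: 4. Equal to 142: 3.
PR = 7/8 × 100 = 87.5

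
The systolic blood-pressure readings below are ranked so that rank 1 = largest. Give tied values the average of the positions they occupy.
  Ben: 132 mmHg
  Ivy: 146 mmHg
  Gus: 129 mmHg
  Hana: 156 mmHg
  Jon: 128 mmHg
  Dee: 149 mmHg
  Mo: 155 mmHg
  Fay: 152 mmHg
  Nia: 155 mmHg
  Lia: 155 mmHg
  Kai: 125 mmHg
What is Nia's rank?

3

Sorted (descending): 156, 155, 155, 155, 152, 149, 146, 132, 129, 128, 125
The 3 values of 155 occupy positions 2–4 → average rank 3.
Nia has value 155 mmHg → rank 3.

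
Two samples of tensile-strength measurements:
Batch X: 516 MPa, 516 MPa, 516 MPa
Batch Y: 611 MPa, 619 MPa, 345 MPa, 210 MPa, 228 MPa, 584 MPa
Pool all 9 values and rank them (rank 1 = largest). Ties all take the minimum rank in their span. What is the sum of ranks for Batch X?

Sorted (descending): 619, 611, 584, 516, 516, 516, 345, 228, 210
The 3 values of 516 occupy positions 4–6 → each gets rank 4.
Batch X values → pooled ranks: 516→4, 516→4, 516→4
Rank sum = 4 + 4 + 4 = 12

12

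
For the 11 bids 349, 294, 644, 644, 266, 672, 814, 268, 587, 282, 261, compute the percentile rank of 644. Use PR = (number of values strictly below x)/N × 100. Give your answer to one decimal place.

N = 11.
Strictly below 644: 7. Equal to 644: 2.
PR = 7/11 × 100 = 63.6

63.6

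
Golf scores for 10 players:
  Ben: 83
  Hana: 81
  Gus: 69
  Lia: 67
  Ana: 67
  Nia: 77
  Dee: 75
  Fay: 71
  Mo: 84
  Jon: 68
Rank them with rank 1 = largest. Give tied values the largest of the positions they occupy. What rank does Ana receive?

10

Sorted (descending): 84, 83, 81, 77, 75, 71, 69, 68, 67, 67
The 2 values of 67 occupy positions 9–10 → each gets rank 10.
Ana has value 67 → rank 10.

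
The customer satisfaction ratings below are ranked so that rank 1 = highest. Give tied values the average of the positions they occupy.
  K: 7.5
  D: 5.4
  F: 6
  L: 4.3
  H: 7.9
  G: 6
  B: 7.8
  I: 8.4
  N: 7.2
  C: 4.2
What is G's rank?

6.5

Sorted (descending): 8.4, 7.9, 7.8, 7.5, 7.2, 6, 6, 5.4, 4.3, 4.2
The 2 values of 6 occupy positions 6–7 → average rank (6+7)/2 = 6.5.
G has value 6 → rank 6.5.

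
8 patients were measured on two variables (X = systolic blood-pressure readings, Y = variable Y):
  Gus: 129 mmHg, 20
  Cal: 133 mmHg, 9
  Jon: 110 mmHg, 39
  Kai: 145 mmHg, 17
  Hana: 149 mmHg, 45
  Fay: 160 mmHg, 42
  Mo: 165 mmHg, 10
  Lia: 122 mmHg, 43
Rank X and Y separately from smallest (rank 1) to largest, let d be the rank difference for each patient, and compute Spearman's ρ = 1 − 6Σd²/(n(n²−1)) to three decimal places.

Ranks of variable 1: 3, 4, 1, 5, 6, 7, 8, 2
Ranks of variable 2: 4, 1, 5, 3, 8, 6, 2, 7
d = r₁ − r₂: -1, 3, -4, 2, -2, 1, 6, -5
d²: 1, 9, 16, 4, 4, 1, 36, 25; Σd² = 96
ρ = 1 − 6·96/(8·63) = 1 − 576/504 = -0.143

-0.143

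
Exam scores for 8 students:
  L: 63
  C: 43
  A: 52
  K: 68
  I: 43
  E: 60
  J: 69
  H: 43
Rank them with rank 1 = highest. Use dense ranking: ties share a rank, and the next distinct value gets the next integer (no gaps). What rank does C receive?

6

Sorted (descending): 69, 68, 63, 60, 52, 43, 43, 43
The 3 values of 43 share dense rank 6.
Remaining distinct values take the next consecutive integers.
C has value 43 → rank 6.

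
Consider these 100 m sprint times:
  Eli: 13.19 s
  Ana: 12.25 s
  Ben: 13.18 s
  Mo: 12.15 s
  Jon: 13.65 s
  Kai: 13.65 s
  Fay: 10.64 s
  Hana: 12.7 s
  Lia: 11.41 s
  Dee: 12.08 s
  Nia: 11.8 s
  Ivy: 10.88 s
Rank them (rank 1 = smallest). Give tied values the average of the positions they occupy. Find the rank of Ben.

Sorted (ascending): 10.64, 10.88, 11.41, 11.8, 12.08, 12.15, 12.25, 12.7, 13.18, 13.19, 13.65, 13.65
The 2 values of 13.65 occupy positions 11–12 → average rank (11+12)/2 = 11.5.
Ben has value 13.18 s → rank 9.

9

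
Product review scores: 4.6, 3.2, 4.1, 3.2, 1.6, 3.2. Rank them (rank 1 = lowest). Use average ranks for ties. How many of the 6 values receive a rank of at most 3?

Sorted (ascending): 1.6, 3.2, 3.2, 3.2, 4.1, 4.6
The 3 values of 3.2 occupy positions 2–4 → average rank 3.
Ranks ≤ 3: {1, 3, 3, 3} → 4 values.

4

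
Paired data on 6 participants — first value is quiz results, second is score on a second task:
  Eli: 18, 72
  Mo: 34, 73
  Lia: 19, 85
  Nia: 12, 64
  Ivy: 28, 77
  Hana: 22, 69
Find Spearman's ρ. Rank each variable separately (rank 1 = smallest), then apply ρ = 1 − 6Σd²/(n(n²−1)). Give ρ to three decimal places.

Ranks of variable 1: 2, 6, 3, 1, 5, 4
Ranks of variable 2: 3, 4, 6, 1, 5, 2
d = r₁ − r₂: -1, 2, -3, 0, 0, 2
d²: 1, 4, 9, 0, 0, 4; Σd² = 18
ρ = 1 − 6·18/(6·35) = 1 − 108/210 = 0.486

0.486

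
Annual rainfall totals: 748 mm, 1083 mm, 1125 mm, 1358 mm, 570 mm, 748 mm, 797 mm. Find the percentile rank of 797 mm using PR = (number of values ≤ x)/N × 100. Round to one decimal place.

N = 7.
Strictly below 797: 3. Equal to 797: 1.
PR = 4/7 × 100 = 57.1

57.1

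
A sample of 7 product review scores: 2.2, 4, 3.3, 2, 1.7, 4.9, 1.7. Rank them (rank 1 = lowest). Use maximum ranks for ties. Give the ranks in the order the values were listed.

4, 6, 5, 3, 2, 7, 2

Sorted (ascending): 1.7, 1.7, 2, 2.2, 3.3, 4, 4.9
The 2 values of 1.7 occupy positions 1–2 → each gets rank 2.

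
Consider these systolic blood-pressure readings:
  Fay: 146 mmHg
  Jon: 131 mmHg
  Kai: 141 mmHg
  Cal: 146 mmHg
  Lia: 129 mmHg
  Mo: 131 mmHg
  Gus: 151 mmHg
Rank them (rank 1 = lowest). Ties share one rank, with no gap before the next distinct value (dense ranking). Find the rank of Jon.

Sorted (ascending): 129, 131, 131, 141, 146, 146, 151
The 2 values of 131 share dense rank 2.
The 2 values of 146 share dense rank 4.
Remaining distinct values take the next consecutive integers.
Jon has value 131 mmHg → rank 2.

2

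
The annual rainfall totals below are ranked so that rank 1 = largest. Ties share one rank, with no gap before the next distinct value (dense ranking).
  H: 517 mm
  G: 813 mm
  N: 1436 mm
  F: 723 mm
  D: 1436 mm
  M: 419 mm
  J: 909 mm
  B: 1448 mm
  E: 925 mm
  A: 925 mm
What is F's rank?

Sorted (descending): 1448, 1436, 1436, 925, 925, 909, 813, 723, 517, 419
The 2 values of 1436 share dense rank 2.
The 2 values of 925 share dense rank 3.
Remaining distinct values take the next consecutive integers.
F has value 723 mm → rank 6.

6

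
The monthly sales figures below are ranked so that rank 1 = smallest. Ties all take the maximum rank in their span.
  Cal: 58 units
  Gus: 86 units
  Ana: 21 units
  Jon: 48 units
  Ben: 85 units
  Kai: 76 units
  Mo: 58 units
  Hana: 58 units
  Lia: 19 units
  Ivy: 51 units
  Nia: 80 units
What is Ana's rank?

2

Sorted (ascending): 19, 21, 48, 51, 58, 58, 58, 76, 80, 85, 86
The 3 values of 58 occupy positions 5–7 → each gets rank 7.
Ana has value 21 units → rank 2.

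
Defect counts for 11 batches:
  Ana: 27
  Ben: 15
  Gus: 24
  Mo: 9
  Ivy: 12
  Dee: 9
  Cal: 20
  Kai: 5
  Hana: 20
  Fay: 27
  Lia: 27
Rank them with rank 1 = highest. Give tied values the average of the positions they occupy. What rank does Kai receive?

11

Sorted (descending): 27, 27, 27, 24, 20, 20, 15, 12, 9, 9, 5
The 3 values of 27 occupy positions 1–3 → average rank 2.
The 2 values of 20 occupy positions 5–6 → average rank (5+6)/2 = 5.5.
The 2 values of 9 occupy positions 9–10 → average rank (9+10)/2 = 9.5.
Kai has value 5 → rank 11.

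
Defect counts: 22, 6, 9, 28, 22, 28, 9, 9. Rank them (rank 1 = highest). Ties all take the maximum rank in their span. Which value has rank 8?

Sorted (descending): 28, 28, 22, 22, 9, 9, 9, 6
The 2 values of 28 occupy positions 1–2 → each gets rank 2.
The 2 values of 22 occupy positions 3–4 → each gets rank 4.
The 3 values of 9 occupy positions 5–7 → each gets rank 7.
Rank 8 → value 6.

6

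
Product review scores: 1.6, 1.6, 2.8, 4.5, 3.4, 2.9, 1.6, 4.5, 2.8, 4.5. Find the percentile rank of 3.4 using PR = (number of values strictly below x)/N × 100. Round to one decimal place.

N = 10.
Strictly below 3.4: 6. Equal to 3.4: 1.
PR = 6/10 × 100 = 60.0

60.0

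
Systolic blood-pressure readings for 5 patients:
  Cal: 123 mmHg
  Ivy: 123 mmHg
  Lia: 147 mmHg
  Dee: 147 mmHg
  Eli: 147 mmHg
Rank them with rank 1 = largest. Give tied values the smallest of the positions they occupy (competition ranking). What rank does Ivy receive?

Sorted (descending): 147, 147, 147, 123, 123
The 3 values of 147 occupy positions 1–3 → each gets rank 1.
The 2 values of 123 occupy positions 4–5 → each gets rank 4.
Ivy has value 123 mmHg → rank 4.

4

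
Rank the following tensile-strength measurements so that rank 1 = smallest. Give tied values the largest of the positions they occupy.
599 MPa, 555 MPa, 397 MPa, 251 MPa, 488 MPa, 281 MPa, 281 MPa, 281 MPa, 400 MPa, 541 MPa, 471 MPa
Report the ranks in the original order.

11, 10, 5, 1, 8, 4, 4, 4, 6, 9, 7

Sorted (ascending): 251, 281, 281, 281, 397, 400, 471, 488, 541, 555, 599
The 3 values of 281 occupy positions 2–4 → each gets rank 4.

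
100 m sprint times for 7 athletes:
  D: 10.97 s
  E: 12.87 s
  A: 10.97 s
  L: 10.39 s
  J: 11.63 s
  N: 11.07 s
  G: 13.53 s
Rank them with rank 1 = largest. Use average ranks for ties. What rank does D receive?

Sorted (descending): 13.53, 12.87, 11.63, 11.07, 10.97, 10.97, 10.39
The 2 values of 10.97 occupy positions 5–6 → average rank (5+6)/2 = 5.5.
D has value 10.97 s → rank 5.5.

5.5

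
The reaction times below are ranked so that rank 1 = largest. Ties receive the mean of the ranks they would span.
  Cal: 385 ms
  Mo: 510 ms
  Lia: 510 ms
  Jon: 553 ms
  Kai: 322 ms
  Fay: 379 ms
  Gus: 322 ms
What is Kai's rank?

Sorted (descending): 553, 510, 510, 385, 379, 322, 322
The 2 values of 510 occupy positions 2–3 → average rank (2+3)/2 = 2.5.
The 2 values of 322 occupy positions 6–7 → average rank (6+7)/2 = 6.5.
Kai has value 322 ms → rank 6.5.

6.5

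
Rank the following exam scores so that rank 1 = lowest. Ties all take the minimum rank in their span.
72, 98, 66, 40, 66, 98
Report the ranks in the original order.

4, 5, 2, 1, 2, 5

Sorted (ascending): 40, 66, 66, 72, 98, 98
The 2 values of 66 occupy positions 2–3 → each gets rank 2.
The 2 values of 98 occupy positions 5–6 → each gets rank 5.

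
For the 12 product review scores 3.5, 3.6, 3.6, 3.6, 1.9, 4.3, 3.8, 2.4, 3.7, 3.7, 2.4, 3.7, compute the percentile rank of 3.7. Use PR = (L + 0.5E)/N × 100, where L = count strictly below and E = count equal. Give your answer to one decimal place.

N = 12.
Strictly below 3.7: 7. Equal to 3.7: 3.
PR = (7 + 0.5·3)/12 × 100 = 70.8

70.8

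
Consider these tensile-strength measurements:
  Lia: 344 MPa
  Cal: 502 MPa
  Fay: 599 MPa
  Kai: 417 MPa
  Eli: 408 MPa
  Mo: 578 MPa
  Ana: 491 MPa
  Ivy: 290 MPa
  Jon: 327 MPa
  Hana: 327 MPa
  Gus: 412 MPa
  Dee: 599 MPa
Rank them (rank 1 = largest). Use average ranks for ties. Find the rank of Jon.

Sorted (descending): 599, 599, 578, 502, 491, 417, 412, 408, 344, 327, 327, 290
The 2 values of 599 occupy positions 1–2 → average rank (1+2)/2 = 1.5.
The 2 values of 327 occupy positions 10–11 → average rank (10+11)/2 = 10.5.
Jon has value 327 MPa → rank 10.5.

10.5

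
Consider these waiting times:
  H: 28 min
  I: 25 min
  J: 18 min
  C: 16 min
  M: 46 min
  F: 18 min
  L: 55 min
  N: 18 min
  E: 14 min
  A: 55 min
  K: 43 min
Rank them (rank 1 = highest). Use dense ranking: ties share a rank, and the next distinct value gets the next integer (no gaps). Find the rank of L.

Sorted (descending): 55, 55, 46, 43, 28, 25, 18, 18, 18, 16, 14
The 2 values of 55 share dense rank 1.
The 3 values of 18 share dense rank 6.
Remaining distinct values take the next consecutive integers.
L has value 55 min → rank 1.

1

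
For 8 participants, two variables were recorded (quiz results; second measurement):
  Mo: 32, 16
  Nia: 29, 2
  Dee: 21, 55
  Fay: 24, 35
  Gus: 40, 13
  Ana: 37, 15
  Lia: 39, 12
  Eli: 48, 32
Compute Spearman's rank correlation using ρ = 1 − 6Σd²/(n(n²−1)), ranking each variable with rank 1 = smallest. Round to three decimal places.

-0.381

Ranks of variable 1: 4, 3, 1, 2, 7, 5, 6, 8
Ranks of variable 2: 5, 1, 8, 7, 3, 4, 2, 6
d = r₁ − r₂: -1, 2, -7, -5, 4, 1, 4, 2
d²: 1, 4, 49, 25, 16, 1, 16, 4; Σd² = 116
ρ = 1 − 6·116/(8·63) = 1 − 696/504 = -0.381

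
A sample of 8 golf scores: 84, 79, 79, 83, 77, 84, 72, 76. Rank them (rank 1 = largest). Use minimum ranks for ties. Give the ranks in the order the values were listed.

Sorted (descending): 84, 84, 83, 79, 79, 77, 76, 72
The 2 values of 84 occupy positions 1–2 → each gets rank 1.
The 2 values of 79 occupy positions 4–5 → each gets rank 4.

1, 4, 4, 3, 6, 1, 8, 7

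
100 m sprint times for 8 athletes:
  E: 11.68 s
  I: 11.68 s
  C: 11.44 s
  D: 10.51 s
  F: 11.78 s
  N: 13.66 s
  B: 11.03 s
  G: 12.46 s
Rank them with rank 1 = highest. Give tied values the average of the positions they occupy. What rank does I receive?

Sorted (descending): 13.66, 12.46, 11.78, 11.68, 11.68, 11.44, 11.03, 10.51
The 2 values of 11.68 occupy positions 4–5 → average rank (4+5)/2 = 4.5.
I has value 11.68 s → rank 4.5.

4.5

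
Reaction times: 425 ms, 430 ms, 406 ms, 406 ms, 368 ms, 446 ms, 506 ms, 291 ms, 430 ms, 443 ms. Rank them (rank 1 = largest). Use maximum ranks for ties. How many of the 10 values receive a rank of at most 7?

6

Sorted (descending): 506, 446, 443, 430, 430, 425, 406, 406, 368, 291
The 2 values of 430 occupy positions 4–5 → each gets rank 5.
The 2 values of 406 occupy positions 7–8 → each gets rank 8.
Ranks ≤ 7: {1, 2, 3, 5, 5, 6} → 6 values.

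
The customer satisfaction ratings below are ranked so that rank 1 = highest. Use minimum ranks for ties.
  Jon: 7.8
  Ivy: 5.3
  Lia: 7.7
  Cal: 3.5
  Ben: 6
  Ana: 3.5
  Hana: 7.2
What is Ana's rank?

Sorted (descending): 7.8, 7.7, 7.2, 6, 5.3, 3.5, 3.5
The 2 values of 3.5 occupy positions 6–7 → each gets rank 6.
Ana has value 3.5 → rank 6.

6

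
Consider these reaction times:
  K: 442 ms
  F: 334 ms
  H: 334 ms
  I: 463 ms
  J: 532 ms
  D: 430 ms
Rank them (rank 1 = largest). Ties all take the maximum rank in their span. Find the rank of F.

6

Sorted (descending): 532, 463, 442, 430, 334, 334
The 2 values of 334 occupy positions 5–6 → each gets rank 6.
F has value 334 ms → rank 6.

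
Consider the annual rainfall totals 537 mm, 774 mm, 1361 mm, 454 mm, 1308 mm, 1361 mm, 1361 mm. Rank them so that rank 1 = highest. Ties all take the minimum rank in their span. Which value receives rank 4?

Sorted (descending): 1361, 1361, 1361, 1308, 774, 537, 454
The 3 values of 1361 occupy positions 1–3 → each gets rank 1.
Rank 4 → value 1308.

1308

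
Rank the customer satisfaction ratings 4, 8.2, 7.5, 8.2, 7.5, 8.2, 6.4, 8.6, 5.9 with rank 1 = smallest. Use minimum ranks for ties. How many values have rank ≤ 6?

8

Sorted (ascending): 4, 5.9, 6.4, 7.5, 7.5, 8.2, 8.2, 8.2, 8.6
The 2 values of 7.5 occupy positions 4–5 → each gets rank 4.
The 3 values of 8.2 occupy positions 6–8 → each gets rank 6.
Ranks ≤ 6: {1, 2, 3, 4, 4, 6, 6, 6} → 8 values.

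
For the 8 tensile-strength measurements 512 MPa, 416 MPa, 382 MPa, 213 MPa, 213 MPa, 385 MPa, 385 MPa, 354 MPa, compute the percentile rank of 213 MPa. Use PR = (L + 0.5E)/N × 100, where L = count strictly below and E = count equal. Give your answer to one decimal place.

N = 8.
Strictly below 213: 0. Equal to 213: 2.
PR = (0 + 0.5·2)/8 × 100 = 12.5

12.5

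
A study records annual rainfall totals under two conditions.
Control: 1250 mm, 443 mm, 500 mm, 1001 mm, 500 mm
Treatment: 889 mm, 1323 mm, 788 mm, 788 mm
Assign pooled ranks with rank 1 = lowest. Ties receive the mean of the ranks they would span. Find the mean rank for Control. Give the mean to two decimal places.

Sorted (ascending): 443, 500, 500, 788, 788, 889, 1001, 1250, 1323
The 2 values of 500 occupy positions 2–3 → average rank (2+3)/2 = 2.5.
The 2 values of 788 occupy positions 4–5 → average rank (4+5)/2 = 4.5.
Control values → pooled ranks: 1250→8, 443→1, 500→2.5, 1001→7, 500→2.5
Mean rank = (8 + 1 + 2.5 + 7 + 2.5) / 5 = 4.20

4.20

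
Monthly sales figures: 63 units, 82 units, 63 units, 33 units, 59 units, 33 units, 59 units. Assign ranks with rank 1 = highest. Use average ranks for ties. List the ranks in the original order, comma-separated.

Sorted (descending): 82, 63, 63, 59, 59, 33, 33
The 2 values of 63 occupy positions 2–3 → average rank (2+3)/2 = 2.5.
The 2 values of 59 occupy positions 4–5 → average rank (4+5)/2 = 4.5.
The 2 values of 33 occupy positions 6–7 → average rank (6+7)/2 = 6.5.

2.5, 1, 2.5, 6.5, 4.5, 6.5, 4.5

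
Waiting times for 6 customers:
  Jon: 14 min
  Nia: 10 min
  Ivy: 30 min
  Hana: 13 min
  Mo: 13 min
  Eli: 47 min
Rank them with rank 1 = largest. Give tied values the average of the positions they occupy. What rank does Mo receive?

Sorted (descending): 47, 30, 14, 13, 13, 10
The 2 values of 13 occupy positions 4–5 → average rank (4+5)/2 = 4.5.
Mo has value 13 min → rank 4.5.

4.5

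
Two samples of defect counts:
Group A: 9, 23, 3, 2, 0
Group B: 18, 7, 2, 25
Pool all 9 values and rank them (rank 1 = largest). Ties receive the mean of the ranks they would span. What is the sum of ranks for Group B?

Sorted (descending): 25, 23, 18, 9, 7, 3, 2, 2, 0
The 2 values of 2 occupy positions 7–8 → average rank (7+8)/2 = 7.5.
Group B values → pooled ranks: 18→3, 7→5, 2→7.5, 25→1
Rank sum = 3 + 5 + 7.5 + 1 = 16.5

16.5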